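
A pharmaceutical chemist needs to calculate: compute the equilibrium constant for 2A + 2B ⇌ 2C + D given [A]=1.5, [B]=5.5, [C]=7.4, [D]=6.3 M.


Kc = [C]^2[D]/([A]^2[B]^2)
= (7.4^2 × 6.3^1)/(1.5^2 × 5.5^2)
= 344.988/68.0625
= 5.069

5.069


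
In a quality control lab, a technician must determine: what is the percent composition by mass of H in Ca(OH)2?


M(Ca(OH)2) = 1×40.08 + 2×16.0 + 2×1.008 = 74.096 g/mol
Mass of H = 2 × 1.008 = 2.016 g/mol
% H = 2.016/74.096 × 100 = 2.72%

2.72%


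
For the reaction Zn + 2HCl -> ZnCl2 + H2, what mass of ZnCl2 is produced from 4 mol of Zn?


Mole ratio ZnCl2:Zn = 1:1
n(ZnCl2) = 4 × 1/1 = 4.000 mol
mass = 4.000 × 136.28 = 545.12 g

545.12 g


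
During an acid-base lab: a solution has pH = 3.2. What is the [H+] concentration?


[H+] = 10^(-pH) = 10^(-3.2)
= 6.31×10^-4 M

6.31×10^-4 M


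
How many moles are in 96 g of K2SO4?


M(K2SO4) = 174.27 g/mol
n = mass/M = 96/174.27 = 0.5509 mol

0.5509 mol


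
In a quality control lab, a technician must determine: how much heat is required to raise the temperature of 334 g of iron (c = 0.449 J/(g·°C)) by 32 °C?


q = mcΔT = 334 × 0.449 × 32
= 4798.91 J

4798.91 J


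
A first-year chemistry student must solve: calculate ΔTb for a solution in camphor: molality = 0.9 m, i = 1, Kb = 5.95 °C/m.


ΔTb = Kb × m × i
= 5.95 × 0.9 × 1
= 5.355 °C

5.355 °C


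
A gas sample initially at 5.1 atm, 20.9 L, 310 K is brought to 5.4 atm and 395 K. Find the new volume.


P1V1/T1 = P2V2/T2
V2 = P1V1T2/(T1P2)
= 5.1×20.9×395/(310×5.4)
= 25.151 L

25.151 L


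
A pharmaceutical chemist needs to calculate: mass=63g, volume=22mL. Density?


ρ = mass/volume
= 63/22
= 2.864 g/mL

2.864 g/mL


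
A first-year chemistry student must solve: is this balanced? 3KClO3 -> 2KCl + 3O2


Equation: 3KClO3 -> 2KCl + 3O2
Check atoms: Cl: 3≠2, K: 3≠2, O: 9≠6
Not balanced

No, not balanced


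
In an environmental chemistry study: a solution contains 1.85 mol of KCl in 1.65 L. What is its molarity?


M = n/V = 1.85/1.65 = 1.121 mol/L

1.121 M


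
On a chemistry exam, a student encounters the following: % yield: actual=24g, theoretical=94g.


% yield = actual/theoretical × 100
= 24/94 × 100
= 25.53%

25.53%


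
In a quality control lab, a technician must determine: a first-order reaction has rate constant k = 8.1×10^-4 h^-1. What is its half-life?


t½ = ln2/k = 0.693147/(8.1×10^-4 h^-1)
= 855.7 h

855.7 h


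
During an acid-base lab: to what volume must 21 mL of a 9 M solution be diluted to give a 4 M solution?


C1V1 = C2V2
9 × 21 = 4 × V2
V2 = 189/4 = 47.25 mL

47.25 mL


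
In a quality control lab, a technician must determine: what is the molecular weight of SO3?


M(SO3) = 1×32.07 + 3×16.0
= 32.07 + 48.0
= 80.07 g/mol

80.07 g/mol


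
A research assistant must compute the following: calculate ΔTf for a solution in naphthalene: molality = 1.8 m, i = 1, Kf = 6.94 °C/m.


ΔTf = Kf × m × i
= 6.94 × 1.8 × 1
= 12.492 °C

12.492 °C


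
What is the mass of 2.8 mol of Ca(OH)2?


M(Ca(OH)2) = 74.1 g/mol
mass = n × M = 2.8 × 74.1 = 207.48 g

207.48 g


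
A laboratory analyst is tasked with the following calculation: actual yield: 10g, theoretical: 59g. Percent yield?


% yield = actual/theoretical × 100
= 10/59 × 100
= 16.95%

16.95%


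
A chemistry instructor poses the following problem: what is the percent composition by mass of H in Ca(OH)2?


M(Ca(OH)2) = 1×40.08 + 2×16.0 + 2×1.008 = 74.096 g/mol
Mass of H = 2 × 1.008 = 2.016 g/mol
% H = 2.016/74.096 × 100 = 2.72%

2.72%


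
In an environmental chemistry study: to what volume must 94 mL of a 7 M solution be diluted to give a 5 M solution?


C1V1 = C2V2
7 × 94 = 5 × V2
V2 = 658/5 = 131.6 mL

131.6 mL


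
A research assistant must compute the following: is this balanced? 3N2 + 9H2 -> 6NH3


Equation: 3N2 + 9H2 -> 6NH3
Check atoms: H: 18=18, N: 6=6
Balanced

Yes, balanced


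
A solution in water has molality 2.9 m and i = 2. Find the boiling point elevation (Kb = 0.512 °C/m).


ΔTb = Kb × m × i
= 0.512 × 2.9 × 2
= 2.9696 °C

2.9696 °C


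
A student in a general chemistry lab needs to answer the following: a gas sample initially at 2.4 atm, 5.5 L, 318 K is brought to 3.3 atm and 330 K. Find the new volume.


P1V1/T1 = P2V2/T2
V2 = P1V1T2/(T1P2)
= 2.4×5.5×330/(318×3.3)
= 4.151 L

4.151 L


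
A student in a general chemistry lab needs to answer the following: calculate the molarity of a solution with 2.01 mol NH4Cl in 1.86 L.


M = n/V = 2.01/1.86 = 1.081 mol/L

1.081 M


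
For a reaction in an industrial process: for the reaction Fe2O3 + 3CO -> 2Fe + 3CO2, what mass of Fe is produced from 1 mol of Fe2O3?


Mole ratio Fe:Fe2O3 = 2:1
n(Fe) = 1 × 2/1 = 2.000 mol
mass = 2.000 × 55.85 = 111.7 g

111.7 g


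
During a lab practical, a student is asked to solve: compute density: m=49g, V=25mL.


ρ = mass/volume
= 49/25
= 1.96 g/mL

1.96 g/mL


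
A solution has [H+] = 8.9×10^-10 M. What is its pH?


pH = -log10([H+]) = -log10(8.9×10^-10)
= 10 - log10(8.9)
= 10 - 0.95
= 9.05

9.05


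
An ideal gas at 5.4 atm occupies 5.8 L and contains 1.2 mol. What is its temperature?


PV = nRT  (R = 0.08206 L·atm/(mol·K))
T = PV/(nR) = 5.4×5.8/(1.2×0.08206)
= 31.32/0.098472
= 318.06 K

318.06 K


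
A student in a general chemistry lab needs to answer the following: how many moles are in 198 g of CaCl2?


M(CaCl2) = 110.98 g/mol
n = mass/M = 198/110.98 = 1.7841 mol

1.7841 mol


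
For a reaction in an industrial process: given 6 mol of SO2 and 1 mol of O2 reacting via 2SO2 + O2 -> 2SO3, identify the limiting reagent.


Mole ratio available / coefficient:
  SO2: 6/2 = 3.000
  O2: 1/1 = 1.000
Smaller ratio is limiting.

O2


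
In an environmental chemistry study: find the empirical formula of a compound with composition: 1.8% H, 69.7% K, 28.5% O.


Assume 100 g sample. Moles of each element:
  H: 1.8/1.008 = 1.786 mol
  K: 69.7/39.1 = 1.783 mol
  O: 28.5/16.0 = 1.781 mol
Divide by smallest (1.781):
  H: 1.786/1.781 = 1.0
  K: 1.783/1.781 = 1.0
  O: 1.781/1.781 = 1.0
Empirical formula: KOH

KOH


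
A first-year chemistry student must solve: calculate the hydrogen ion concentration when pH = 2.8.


[H+] = 10^(-pH) = 10^(-2.8)
= 1.58×10^-3 M

1.58×10^-3 M


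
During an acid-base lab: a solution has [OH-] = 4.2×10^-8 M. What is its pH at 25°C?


pOH = -log10([OH-]) = -log10(4.2×10^-8)
= 8 - log10(4.2) = 7.38
pH = 14 - pOH = 14 - 7.38 = 6.62

6.62


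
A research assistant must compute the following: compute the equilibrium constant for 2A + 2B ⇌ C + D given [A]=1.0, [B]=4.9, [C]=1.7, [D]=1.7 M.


Kc = [C][D]/([A]^2[B]^2)
= (1.7^1 × 1.7^1)/(1.0^2 × 4.9^2)
= 2.89/24.01
= 0.1204

0.1204


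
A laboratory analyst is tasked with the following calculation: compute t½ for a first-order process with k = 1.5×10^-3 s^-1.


t½ = ln2/k = 0.693147/(1.5×10^-3 s^-1)
= 462.1 s

462.1 s


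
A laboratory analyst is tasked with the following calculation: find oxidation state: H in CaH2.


H with a metal (hydride): -1
Oxidation number: -1

-1


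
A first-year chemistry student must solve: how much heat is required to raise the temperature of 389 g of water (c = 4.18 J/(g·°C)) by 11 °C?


q = mcΔT = 389 × 4.18 × 11
= 17886.22 J

17886.22 J


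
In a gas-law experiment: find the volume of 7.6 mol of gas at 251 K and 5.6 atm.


PV = nRT  (R = 0.08206 L·atm/(mol·K))
V = nRT/P = 7.6×0.08206×251/5.6
= 27.953 L

27.953 L


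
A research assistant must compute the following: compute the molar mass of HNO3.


M(HNO3) = 1×1.008 + 1×14.01 + 3×16.0
= 1.01 + 14.01 + 48.0
= 63.02 g/mol

63.02 g/mol


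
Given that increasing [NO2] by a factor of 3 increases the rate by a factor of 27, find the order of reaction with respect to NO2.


rate ∝ [NO2]^n
3^n = 27 → n = 3
Order in NO2: 3

3


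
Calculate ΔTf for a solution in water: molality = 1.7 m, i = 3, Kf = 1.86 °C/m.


ΔTf = Kf × m × i
= 1.86 × 1.7 × 3
= 9.486 °C

9.486 °C


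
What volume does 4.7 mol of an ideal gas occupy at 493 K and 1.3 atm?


PV = nRT  (R = 0.08206 L·atm/(mol·K))
V = nRT/P = 4.7×0.08206×493/1.3
= 146.262 L

146.262 L


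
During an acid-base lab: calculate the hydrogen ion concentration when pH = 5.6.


[H+] = 10^(-pH) = 10^(-5.6)
= 2.51×10^-6 M

2.51×10^-6 M


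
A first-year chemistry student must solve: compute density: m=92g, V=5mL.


ρ = mass/volume
= 92/5
= 18.4 g/mL

18.4 g/mL


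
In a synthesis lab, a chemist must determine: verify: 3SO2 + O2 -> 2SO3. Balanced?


Equation: 3SO2 + O2 -> 2SO3
Check atoms: O: 8≠6, S: 3≠2
Not balanced

No, not balanced


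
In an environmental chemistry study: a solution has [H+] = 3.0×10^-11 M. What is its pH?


pH = -log10([H+]) = -log10(3.0×10^-11)
= 11 - log10(3.0)
= 11 - 0.48
= 10.52

10.52


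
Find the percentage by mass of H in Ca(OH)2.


M(Ca(OH)2) = 1×40.08 + 2×16.0 + 2×1.008 = 74.096 g/mol
Mass of H = 2 × 1.008 = 2.016 g/mol
% H = 2.016/74.096 × 100 = 2.72%

2.72%


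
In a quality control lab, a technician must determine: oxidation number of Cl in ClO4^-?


x + 4(-2) = -1, so x = +7
Oxidation number: +7

+7


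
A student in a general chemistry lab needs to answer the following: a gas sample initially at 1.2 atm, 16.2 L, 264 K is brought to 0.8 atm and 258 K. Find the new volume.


P1V1/T1 = P2V2/T2
V2 = P1V1T2/(T1P2)
= 1.2×16.2×258/(264×0.8)
= 23.748 L

23.748 L


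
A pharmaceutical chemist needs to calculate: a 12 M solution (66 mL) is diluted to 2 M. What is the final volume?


C1V1 = C2V2
12 × 66 = 2 × V2
V2 = 792/2 = 396.0 mL

396.0 mL


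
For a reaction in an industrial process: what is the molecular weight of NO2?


M(NO2) = 1×14.01 + 2×16.0
= 14.01 + 32.0
= 46.01 g/mol

46.01 g/mol


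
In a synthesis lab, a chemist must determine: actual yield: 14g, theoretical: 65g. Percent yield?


% yield = actual/theoretical × 100
= 14/65 × 100
= 21.54%

21.54%


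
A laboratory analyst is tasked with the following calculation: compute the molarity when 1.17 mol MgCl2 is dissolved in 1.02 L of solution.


M = n/V = 1.17/1.02 = 1.147 mol/L

1.147 M


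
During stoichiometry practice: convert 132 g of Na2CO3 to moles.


M(Na2CO3) = 105.99 g/mol
n = mass/M = 132/105.99 = 1.2454 mol

1.2454 mol


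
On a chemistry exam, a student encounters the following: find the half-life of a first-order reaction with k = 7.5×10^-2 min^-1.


t½ = ln2/k = 0.693147/(7.5×10^-2 min^-1)
= 9.242 min

9.242 min


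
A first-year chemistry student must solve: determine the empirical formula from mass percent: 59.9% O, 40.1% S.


Assume 100 g sample. Moles of each element:
  O: 59.9/16.0 = 3.744 mol
  S: 40.1/32.07 = 1.25 mol
Divide by smallest (1.25):
  O: 3.744/1.25 = 3.0
  S: 1.25/1.25 = 1.0
Empirical formula: SO3

SO3


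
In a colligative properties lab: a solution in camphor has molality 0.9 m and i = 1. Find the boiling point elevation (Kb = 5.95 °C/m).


ΔTb = Kb × m × i
= 5.95 × 0.9 × 1
= 5.355 °C

5.355 °C


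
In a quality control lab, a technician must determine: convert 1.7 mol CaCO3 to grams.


M(CaCO3) = 100.09 g/mol
mass = n × M = 1.7 × 100.09 = 170.15 g

170.15 g


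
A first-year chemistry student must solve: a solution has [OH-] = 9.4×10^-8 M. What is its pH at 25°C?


pOH = -log10([OH-]) = -log10(9.4×10^-8)
= 8 - log10(9.4) = 7.03
pH = 14 - pOH = 14 - 7.03 = 6.97

6.97


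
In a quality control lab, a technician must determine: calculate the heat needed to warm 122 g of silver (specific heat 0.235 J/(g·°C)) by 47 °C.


q = mcΔT = 122 × 0.235 × 47
= 1347.49 J

1347.49 J


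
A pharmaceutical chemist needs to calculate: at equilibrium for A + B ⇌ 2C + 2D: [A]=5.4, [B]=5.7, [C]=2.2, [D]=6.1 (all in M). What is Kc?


Kc = [C]^2[D]^2/([A][B])
= (2.2^2 × 6.1^2)/(5.4^1 × 5.7^1)
= 180.0964/30.78
= 5.851

5.851


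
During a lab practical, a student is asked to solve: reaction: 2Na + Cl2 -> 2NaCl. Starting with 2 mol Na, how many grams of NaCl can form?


Mole ratio NaCl:Na = 2:2
n(NaCl) = 2 × 2/2 = 2.000 mol
mass = 2.000 × 58.44 = 116.88 g

116.88 g


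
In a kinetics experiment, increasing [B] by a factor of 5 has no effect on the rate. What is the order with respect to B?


rate ∝ [B]^n
rate ∝ [B]^0
Order in B: 0

0


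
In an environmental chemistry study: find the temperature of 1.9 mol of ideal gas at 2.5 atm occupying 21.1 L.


PV = nRT  (R = 0.08206 L·atm/(mol·K))
T = PV/(nR) = 2.5×21.1/(1.9×0.08206)
= 52.75/0.155914
= 338.33 K

338.33 K


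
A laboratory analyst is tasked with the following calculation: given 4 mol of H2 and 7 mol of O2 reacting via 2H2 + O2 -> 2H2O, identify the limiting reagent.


Mole ratio available / coefficient:
  H2: 4/2 = 2.000
  O2: 7/1 = 7.000
Smaller ratio is limiting.

H2


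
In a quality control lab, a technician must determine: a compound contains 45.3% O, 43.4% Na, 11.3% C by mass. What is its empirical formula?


Assume 100 g sample. Moles of each element:
  O: 45.3/16.0 = 2.831 mol
  Na: 43.4/22.99 = 1.888 mol
  C: 11.3/12.01 = 0.941 mol
Divide by smallest (0.941):
  O: 2.831/0.941 = 3.01
  Na: 1.888/0.941 = 2.01
  C: 0.941/0.941 = 1.0
Empirical formula: Na2CO3

Na2CO3


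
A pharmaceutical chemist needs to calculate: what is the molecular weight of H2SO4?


M(H2SO4) = 2×1.008 + 1×32.07 + 4×16.0
= 2.02 + 32.07 + 64.0
= 98.09 g/mol

98.09 g/mol


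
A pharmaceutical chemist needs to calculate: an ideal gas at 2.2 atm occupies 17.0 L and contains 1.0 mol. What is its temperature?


PV = nRT  (R = 0.08206 L·atm/(mol·K))
T = PV/(nR) = 2.2×17.0/(1.0×0.08206)
= 37.40/0.082060
= 455.76 K

455.76 K


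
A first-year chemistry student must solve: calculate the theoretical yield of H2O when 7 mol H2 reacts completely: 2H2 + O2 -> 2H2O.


Mole ratio H2O:H2 = 2:2
n(H2O) = 7 × 2/2 = 7.000 mol
mass = 7.000 × 18.02 = 126.14 g

126.14 g


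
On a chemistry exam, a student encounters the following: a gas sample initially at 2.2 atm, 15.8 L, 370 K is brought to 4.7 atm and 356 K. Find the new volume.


P1V1/T1 = P2V2/T2
V2 = P1V1T2/(T1P2)
= 2.2×15.8×356/(370×4.7)
= 7.116 L

7.116 L


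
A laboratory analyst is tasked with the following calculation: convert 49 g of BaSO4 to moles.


M(BaSO4) = 233.4 g/mol
n = mass/M = 49/233.4 = 0.2099 mol

0.2099 mol


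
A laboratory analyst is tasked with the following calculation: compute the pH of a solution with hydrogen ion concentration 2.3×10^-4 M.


pH = -log10([H+]) = -log10(2.3×10^-4)
= 4 - log10(2.3)
= 4 - 0.36
= 3.64

3.64


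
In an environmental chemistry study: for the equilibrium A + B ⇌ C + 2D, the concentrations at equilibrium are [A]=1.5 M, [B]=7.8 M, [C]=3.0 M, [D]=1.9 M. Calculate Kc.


Kc = [C][D]^2/([A][B])
= (3.0^1 × 1.9^2)/(1.5^1 × 7.8^1)
= 10.83/11.7
= 0.9256

0.9256


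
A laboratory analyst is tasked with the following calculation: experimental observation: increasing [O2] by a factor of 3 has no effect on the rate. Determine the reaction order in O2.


rate ∝ [O2]^n
rate ∝ [O2]^0
Order in O2: 0

0


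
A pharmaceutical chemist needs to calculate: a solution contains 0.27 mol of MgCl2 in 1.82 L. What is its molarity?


M = n/V = 0.27/1.82 = 0.148 mol/L

0.148 M


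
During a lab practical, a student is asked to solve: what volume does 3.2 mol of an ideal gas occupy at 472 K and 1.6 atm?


PV = nRT  (R = 0.08206 L·atm/(mol·K))
V = nRT/P = 3.2×0.08206×472/1.6
= 77.465 L

77.465 L


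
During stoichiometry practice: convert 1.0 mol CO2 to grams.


M(CO2) = 44.01 g/mol
mass = n × M = 1.0 × 44.01 = 44.01 g

44.01 g


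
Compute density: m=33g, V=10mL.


ρ = mass/volume
= 33/10
= 3.3 g/mL

3.3 g/mL


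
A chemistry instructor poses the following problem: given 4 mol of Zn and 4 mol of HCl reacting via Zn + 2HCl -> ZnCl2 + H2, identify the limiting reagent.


Mole ratio available / coefficient:
  Zn: 4/1 = 4.000
  HCl: 4/2 = 2.000
Smaller ratio is limiting.

HCl


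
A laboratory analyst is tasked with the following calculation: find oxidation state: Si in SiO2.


x + 2(-2) = 0, so x = +4
Oxidation number: +4

+4


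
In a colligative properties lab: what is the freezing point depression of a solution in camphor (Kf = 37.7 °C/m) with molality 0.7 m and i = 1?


ΔTf = Kf × m × i
= 37.7 × 0.7 × 1
= 26.39 °C

26.39 °C


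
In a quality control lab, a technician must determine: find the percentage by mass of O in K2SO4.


M(K2SO4) = 2×39.1 + 1×32.07 + 4×16.0 = 174.27 g/mol
Mass of O = 4 × 16.0 = 64.00 g/mol
% O = 64.00/174.27 × 100 = 36.72%

36.72%


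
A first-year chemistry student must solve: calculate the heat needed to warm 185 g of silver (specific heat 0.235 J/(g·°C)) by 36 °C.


q = mcΔT = 185 × 0.235 × 36
= 1565.10 J

1565.10 J


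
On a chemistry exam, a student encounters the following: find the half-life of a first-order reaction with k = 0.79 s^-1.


t½ = ln2/k = 0.693147/(0.79 s^-1)
= 0.8774 s

0.8774 s


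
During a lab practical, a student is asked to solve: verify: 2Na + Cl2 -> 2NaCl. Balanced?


Equation: 2Na + Cl2 -> 2NaCl
Check atoms: Cl: 2=2, Na: 2=2
Balanced

Yes, balanced


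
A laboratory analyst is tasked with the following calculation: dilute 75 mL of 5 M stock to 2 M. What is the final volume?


C1V1 = C2V2
5 × 75 = 2 × V2
V2 = 375/2 = 187.5 mL

187.5 mL


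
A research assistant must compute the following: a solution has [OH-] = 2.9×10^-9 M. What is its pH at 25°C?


pOH = -log10([OH-]) = -log10(2.9×10^-9)
= 9 - log10(2.9) = 8.54
pH = 14 - pOH = 14 - 8.54 = 5.46

5.46


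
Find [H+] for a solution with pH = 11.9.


[H+] = 10^(-pH) = 10^(-11.9)
= 1.26×10^-12 M

1.26×10^-12 M


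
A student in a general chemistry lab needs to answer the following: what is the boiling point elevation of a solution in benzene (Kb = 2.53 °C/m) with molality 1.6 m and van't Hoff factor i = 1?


ΔTb = Kb × m × i
= 2.53 × 1.6 × 1
= 4.048 °C

4.048 °C


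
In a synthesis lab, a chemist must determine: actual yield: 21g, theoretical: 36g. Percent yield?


% yield = actual/theoretical × 100
= 21/36 × 100
= 58.33%

58.33%


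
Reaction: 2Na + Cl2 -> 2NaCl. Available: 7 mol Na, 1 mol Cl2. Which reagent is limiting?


Mole ratio available / coefficient:
  Na: 7/2 = 3.500
  Cl2: 1/1 = 1.000
Smaller ratio is limiting.

Cl2


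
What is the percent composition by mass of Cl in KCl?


M(KCl) = 1×39.1 + 1×35.45 = 74.55 g/mol
Mass of Cl = 1 × 35.45 = 35.45 g/mol
% Cl = 35.45/74.55 × 100 = 47.55%

47.55%


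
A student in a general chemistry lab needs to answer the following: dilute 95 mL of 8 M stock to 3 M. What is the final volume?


C1V1 = C2V2
8 × 95 = 3 × V2
V2 = 760/3 = 253.33 mL

253.33 mL


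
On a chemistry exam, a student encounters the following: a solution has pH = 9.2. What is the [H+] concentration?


[H+] = 10^(-pH) = 10^(-9.2)
= 6.31×10^-10 M

6.31×10^-10 M


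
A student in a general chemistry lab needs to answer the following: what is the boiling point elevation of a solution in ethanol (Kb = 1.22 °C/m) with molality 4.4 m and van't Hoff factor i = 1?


ΔTb = Kb × m × i
= 1.22 × 4.4 × 1
= 5.368 °C

5.368 °C


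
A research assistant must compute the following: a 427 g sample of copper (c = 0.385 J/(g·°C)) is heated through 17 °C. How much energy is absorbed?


q = mcΔT = 427 × 0.385 × 17
= 2794.72 J

2794.72 J


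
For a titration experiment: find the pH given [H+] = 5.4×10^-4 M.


pH = -log10([H+]) = -log10(5.4×10^-4)
= 4 - log10(5.4)
= 4 - 0.73
= 3.27

3.27


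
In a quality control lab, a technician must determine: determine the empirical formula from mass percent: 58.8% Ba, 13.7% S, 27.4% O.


Assume 100 g sample. Moles of each element:
  Ba: 58.8/137.33 = 0.428 mol
  S: 13.7/32.07 = 0.427 mol
  O: 27.4/16.0 = 1.712 mol
Divide by smallest (0.427):
  Ba: 0.428/0.427 = 1.0
  S: 0.427/0.427 = 1.0
  O: 1.712/0.427 = 4.01
Empirical formula: BaSO4

BaSO4


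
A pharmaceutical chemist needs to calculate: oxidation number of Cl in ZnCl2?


halide: -1
Oxidation number: -1

-1


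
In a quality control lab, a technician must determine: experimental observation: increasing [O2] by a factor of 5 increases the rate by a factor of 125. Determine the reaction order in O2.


rate ∝ [O2]^n
5^n = 125 → n = 3
Order in O2: 3

3


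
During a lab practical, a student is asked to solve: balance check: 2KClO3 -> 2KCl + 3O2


Equation: 2KClO3 -> 2KCl + 3O2
Check atoms: Cl: 2=2, K: 2=2, O: 6=6
Balanced

Yes, balanced


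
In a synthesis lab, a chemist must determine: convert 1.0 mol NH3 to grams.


M(NH3) = 17.03 g/mol
mass = n × M = 1.0 × 17.03 = 17.03 g

17.03 g


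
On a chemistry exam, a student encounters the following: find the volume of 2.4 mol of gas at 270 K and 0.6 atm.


PV = nRT  (R = 0.08206 L·atm/(mol·K))
V = nRT/P = 2.4×0.08206×270/0.6
= 88.625 L

88.625 L


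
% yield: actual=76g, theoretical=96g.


% yield = actual/theoretical × 100
= 76/96 × 100
= 79.17%

79.17%


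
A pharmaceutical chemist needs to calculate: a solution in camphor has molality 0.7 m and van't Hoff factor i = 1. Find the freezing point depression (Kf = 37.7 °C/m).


ΔTf = Kf × m × i
= 37.7 × 0.7 × 1
= 26.39 °C

26.39 °C


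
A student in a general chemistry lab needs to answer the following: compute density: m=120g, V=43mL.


ρ = mass/volume
= 120/43
= 2.791 g/mL

2.791 g/mL


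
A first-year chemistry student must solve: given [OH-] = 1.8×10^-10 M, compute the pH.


pOH = -log10([OH-]) = -log10(1.8×10^-10)
= 10 - log10(1.8) = 9.74
pH = 14 - pOH = 14 - 9.74 = 4.26

4.26


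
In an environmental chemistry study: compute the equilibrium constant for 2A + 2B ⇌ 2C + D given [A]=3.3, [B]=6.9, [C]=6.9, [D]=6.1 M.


Kc = [C]^2[D]/([A]^2[B]^2)
= (6.9^2 × 6.1^1)/(3.3^2 × 6.9^2)
= 290.421/518.4729
= 0.5601

0.5601


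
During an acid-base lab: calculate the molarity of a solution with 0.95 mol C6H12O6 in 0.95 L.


M = n/V = 0.95/0.95 = 1.000 mol/L

1.000 M


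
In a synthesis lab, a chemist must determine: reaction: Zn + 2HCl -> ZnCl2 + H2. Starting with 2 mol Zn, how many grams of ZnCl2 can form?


Mole ratio ZnCl2:Zn = 1:1
n(ZnCl2) = 2 × 1/1 = 2.000 mol
mass = 2.000 × 136.28 = 272.56 g

272.56 g


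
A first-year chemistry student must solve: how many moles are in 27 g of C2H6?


M(C2H6) = 30.07 g/mol
n = mass/M = 27/30.07 = 0.8979 mol

0.8979 mol


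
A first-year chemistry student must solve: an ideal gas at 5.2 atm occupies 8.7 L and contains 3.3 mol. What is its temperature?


PV = nRT  (R = 0.08206 L·atm/(mol·K))
T = PV/(nR) = 5.2×8.7/(3.3×0.08206)
= 45.24/0.270798
= 167.06 K

167.06 K


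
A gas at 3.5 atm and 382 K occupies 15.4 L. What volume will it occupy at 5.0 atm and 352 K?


P1V1/T1 = P2V2/T2
V2 = P1V1T2/(T1P2)
= 3.5×15.4×352/(382×5.0)
= 9.933 L

9.933 L


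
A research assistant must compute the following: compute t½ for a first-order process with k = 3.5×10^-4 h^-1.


t½ = ln2/k = 0.693147/(3.5×10^-4 h^-1)
= 1980 h

1980 h


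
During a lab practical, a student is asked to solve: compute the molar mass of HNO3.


M(HNO3) = 1×1.008 + 1×14.01 + 3×16.0
= 1.01 + 14.01 + 48.0
= 63.02 g/mol

63.02 g/mol


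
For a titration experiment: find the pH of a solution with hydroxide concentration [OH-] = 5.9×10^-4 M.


pOH = -log10([OH-]) = -log10(5.9×10^-4)
= 4 - log10(5.9) = 3.23
pH = 14 - pOH = 14 - 3.23 = 10.77

10.77


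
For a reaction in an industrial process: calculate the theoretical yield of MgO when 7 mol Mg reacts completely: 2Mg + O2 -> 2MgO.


Mole ratio MgO:Mg = 2:2
n(MgO) = 7 × 2/2 = 7.000 mol
mass = 7.000 × 40.31 = 282.17 g

282.17 g


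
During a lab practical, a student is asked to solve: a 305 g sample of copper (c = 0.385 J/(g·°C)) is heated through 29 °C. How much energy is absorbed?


q = mcΔT = 305 × 0.385 × 29
= 3405.33 J

3405.33 J


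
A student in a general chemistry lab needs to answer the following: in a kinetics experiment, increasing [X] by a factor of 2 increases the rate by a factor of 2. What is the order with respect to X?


rate ∝ [X]^n
2^n = 2 → n = 1
Order in X: 1

1


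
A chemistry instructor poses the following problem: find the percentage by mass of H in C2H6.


M(C2H6) = 2×12.01 + 6×1.008 = 30.068 g/mol
Mass of H = 6 × 1.008 = 6.048 g/mol
% H = 6.048/30.068 × 100 = 20.11%

20.11%


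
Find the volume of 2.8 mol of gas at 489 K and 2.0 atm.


PV = nRT  (R = 0.08206 L·atm/(mol·K))
V = nRT/P = 2.8×0.08206×489/2.0
= 56.178 L

56.178 L


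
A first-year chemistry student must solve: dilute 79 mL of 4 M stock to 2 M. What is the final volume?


C1V1 = C2V2
4 × 79 = 2 × V2
V2 = 316/2 = 158.0 mL

158.0 mL


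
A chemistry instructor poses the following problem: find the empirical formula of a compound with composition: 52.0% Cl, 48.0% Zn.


Assume 100 g sample. Moles of each element:
  Cl: 52.0/35.45 = 1.467 mol
  Zn: 48.0/65.38 = 0.734 mol
Divide by smallest (0.734):
  Cl: 1.467/0.734 = 2.0
  Zn: 0.734/0.734 = 1.0
Empirical formula: ZnCl2

ZnCl2


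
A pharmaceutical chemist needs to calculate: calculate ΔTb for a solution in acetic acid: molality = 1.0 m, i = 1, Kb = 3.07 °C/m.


ΔTb = Kb × m × i
= 3.07 × 1.0 × 1
= 3.07 °C

3.07 °C


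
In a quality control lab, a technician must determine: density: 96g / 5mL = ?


ρ = mass/volume
= 96/5
= 19.2 g/mL

19.2 g/mL


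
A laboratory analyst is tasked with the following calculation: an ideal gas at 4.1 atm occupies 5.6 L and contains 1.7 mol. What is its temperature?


PV = nRT  (R = 0.08206 L·atm/(mol·K))
T = PV/(nR) = 4.1×5.6/(1.7×0.08206)
= 22.96/0.139502
= 164.59 K

164.59 K


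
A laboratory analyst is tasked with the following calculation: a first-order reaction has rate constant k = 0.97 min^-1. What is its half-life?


t½ = ln2/k = 0.693147/(0.97 min^-1)
= 0.7146 min

0.7146 min


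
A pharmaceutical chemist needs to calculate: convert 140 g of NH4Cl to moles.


M(NH4Cl) = 53.49 g/mol
n = mass/M = 140/53.49 = 2.6173 mol

2.6173 mol


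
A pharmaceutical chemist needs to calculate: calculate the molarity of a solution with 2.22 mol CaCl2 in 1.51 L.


M = n/V = 2.22/1.51 = 1.470 mol/L

1.470 M


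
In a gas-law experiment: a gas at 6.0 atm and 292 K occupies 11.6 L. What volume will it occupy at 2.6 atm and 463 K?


P1V1/T1 = P2V2/T2
V2 = P1V1T2/(T1P2)
= 6.0×11.6×463/(292×2.6)
= 42.446 L

42.446 L


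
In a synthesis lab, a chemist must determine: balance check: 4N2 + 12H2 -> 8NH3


Equation: 4N2 + 12H2 -> 8NH3
Check atoms: H: 24=24, N: 8=8
Balanced

Yes, balanced


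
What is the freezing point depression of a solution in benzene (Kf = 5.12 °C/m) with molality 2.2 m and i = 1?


ΔTf = Kf × m × i
= 5.12 × 2.2 × 1
= 11.264 °C

11.264 °C


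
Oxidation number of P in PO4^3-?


x + 4(-2) = -3, so x = +5
Oxidation number: +5

+5


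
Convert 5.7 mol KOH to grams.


M(KOH) = 56.11 g/mol
mass = n × M = 5.7 × 56.11 = 319.83 g

319.83 g


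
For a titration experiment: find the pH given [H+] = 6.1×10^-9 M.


pH = -log10([H+]) = -log10(6.1×10^-9)
= 9 - log10(6.1)
= 9 - 0.79
= 8.21

8.21


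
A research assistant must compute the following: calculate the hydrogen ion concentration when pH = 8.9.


[H+] = 10^(-pH) = 10^(-8.9)
= 1.26×10^-9 M

1.26×10^-9 M


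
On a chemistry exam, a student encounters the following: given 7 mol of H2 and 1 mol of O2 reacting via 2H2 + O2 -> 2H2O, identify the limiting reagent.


Mole ratio available / coefficient:
  H2: 7/2 = 3.500
  O2: 1/1 = 1.000
Smaller ratio is limiting.

O2


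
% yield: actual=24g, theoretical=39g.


% yield = actual/theoretical × 100
= 24/39 × 100
= 61.54%

61.54%


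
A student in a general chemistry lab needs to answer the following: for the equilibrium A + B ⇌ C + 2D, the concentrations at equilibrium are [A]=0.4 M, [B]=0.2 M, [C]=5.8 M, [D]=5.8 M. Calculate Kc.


Kc = [C][D]^2/([A][B])
= (5.8^1 × 5.8^2)/(0.4^1 × 0.2^1)
= 195.112/0.08
= 2439

2439


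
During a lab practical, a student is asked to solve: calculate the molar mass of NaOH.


M(NaOH) = 1×22.99 + 1×16.0 + 1×1.008
= 22.99 + 16.0 + 1.01
= 40.0 g/mol

40.0 g/mol


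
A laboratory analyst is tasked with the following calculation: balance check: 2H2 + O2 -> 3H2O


Equation: 2H2 + O2 -> 3H2O
Check atoms: H: 4≠6, O: 2≠3
Not balanced

No, not balanced


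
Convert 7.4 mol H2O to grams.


M(H2O) = 18.02 g/mol
mass = n × M = 7.4 × 18.02 = 133.35 g

133.35 g


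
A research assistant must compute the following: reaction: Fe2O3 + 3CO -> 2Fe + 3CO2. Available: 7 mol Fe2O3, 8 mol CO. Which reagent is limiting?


Mole ratio available / coefficient:
  Fe2O3: 7/1 = 7.000
  CO: 8/3 = 2.667
Smaller ratio is limiting.

CO


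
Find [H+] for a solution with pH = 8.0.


[H+] = 10^(-pH) = 10^(-8.0)
= 1.0×10^-8 M

1.0×10^-8 M


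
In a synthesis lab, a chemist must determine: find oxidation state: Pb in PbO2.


x + 2(-2) = 0, so x = +4
Oxidation number: +4

+4


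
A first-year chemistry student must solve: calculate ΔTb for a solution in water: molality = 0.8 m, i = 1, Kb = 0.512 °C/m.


ΔTb = Kb × m × i
= 0.512 × 0.8 × 1
= 0.4096 °C

0.4096 °C


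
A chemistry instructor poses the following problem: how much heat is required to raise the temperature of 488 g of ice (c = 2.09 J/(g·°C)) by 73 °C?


q = mcΔT = 488 × 2.09 × 73
= 74454.16 J

74454.16 J


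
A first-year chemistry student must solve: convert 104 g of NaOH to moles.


M(NaOH) = 40.0 g/mol
n = mass/M = 104/40.0 = 2.6 mol

2.6 mol


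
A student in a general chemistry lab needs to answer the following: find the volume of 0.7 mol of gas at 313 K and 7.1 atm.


PV = nRT  (R = 0.08206 L·atm/(mol·K))
V = nRT/P = 0.7×0.08206×313/7.1
= 2.532 L

2.532 L


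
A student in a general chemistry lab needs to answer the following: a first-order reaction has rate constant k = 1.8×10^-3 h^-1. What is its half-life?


t½ = ln2/k = 0.693147/(1.8×10^-3 h^-1)
= 385.1 h

385.1 h


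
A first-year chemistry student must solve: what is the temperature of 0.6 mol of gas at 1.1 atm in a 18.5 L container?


PV = nRT  (R = 0.08206 L·atm/(mol·K))
T = PV/(nR) = 1.1×18.5/(0.6×0.08206)
= 20.35/0.049236
= 413.32 K

413.32 K


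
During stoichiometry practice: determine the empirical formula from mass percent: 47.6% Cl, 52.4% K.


Assume 100 g sample. Moles of each element:
  Cl: 47.6/35.45 = 1.343 mol
  K: 52.4/39.1 = 1.34 mol
Divide by smallest (1.34):
  Cl: 1.343/1.34 = 1.0
  K: 1.34/1.34 = 1.0
Empirical formula: KCl

KCl


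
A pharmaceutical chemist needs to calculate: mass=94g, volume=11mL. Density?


ρ = mass/volume
= 94/11
= 8.545 g/mL

8.545 g/mL


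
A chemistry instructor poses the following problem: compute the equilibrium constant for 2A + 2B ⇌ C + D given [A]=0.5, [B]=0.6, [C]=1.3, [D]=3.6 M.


Kc = [C][D]/([A]^2[B]^2)
= (1.3^1 × 3.6^1)/(0.5^2 × 0.6^2)
= 4.68/0.09
= 52.00

52.00


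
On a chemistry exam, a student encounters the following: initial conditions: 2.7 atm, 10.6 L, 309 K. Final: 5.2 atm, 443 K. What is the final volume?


P1V1/T1 = P2V2/T2
V2 = P1V1T2/(T1P2)
= 2.7×10.6×443/(309×5.2)
= 7.891 L

7.891 L


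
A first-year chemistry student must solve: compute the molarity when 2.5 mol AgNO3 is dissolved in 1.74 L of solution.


M = n/V = 2.5/1.74 = 1.437 mol/L

1.437 M


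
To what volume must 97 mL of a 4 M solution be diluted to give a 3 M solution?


C1V1 = C2V2
4 × 97 = 3 × V2
V2 = 388/3 = 129.33 mL

129.33 mL


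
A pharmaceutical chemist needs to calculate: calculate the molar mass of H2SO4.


M(H2SO4) = 2×1.008 + 1×32.07 + 4×16.0
= 2.02 + 32.07 + 64.0
= 98.09 g/mol

98.09 g/mol


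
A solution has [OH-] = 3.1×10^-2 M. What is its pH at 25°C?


pOH = -log10([OH-]) = -log10(3.1×10^-2)
= 2 - log10(3.1) = 1.51
pH = 14 - pOH = 14 - 1.51 = 12.49

12.49


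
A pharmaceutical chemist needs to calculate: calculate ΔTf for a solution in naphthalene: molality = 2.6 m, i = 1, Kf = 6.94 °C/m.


ΔTf = Kf × m × i
= 6.94 × 2.6 × 1
= 18.044 °C

18.044 °C


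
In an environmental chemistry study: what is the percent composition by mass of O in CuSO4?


M(CuSO4) = 1×63.55 + 1×32.07 + 4×16.0 = 159.62 g/mol
Mass of O = 4 × 16.0 = 64.00 g/mol
% O = 64.00/159.62 × 100 = 40.10%

40.10%


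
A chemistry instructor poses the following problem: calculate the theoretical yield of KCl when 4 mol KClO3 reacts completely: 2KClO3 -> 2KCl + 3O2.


Mole ratio KCl:KClO3 = 2:2
n(KCl) = 4 × 2/2 = 4.000 mol
mass = 4.000 × 74.55 = 298.2 g

298.2 g


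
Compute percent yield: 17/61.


% yield = actual/theoretical × 100
= 17/61 × 100
= 27.87%

27.87%


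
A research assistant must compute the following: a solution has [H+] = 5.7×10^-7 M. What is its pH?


pH = -log10([H+]) = -log10(5.7×10^-7)
= 7 - log10(5.7)
= 7 - 0.76
= 6.24

6.24


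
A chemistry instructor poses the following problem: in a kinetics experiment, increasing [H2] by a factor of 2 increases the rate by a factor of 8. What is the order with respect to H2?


rate ∝ [H2]^n
2^n = 8 → n = 3
Order in H2: 3

3


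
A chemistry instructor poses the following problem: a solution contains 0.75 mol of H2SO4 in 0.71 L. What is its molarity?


M = n/V = 0.75/0.71 = 1.056 mol/L

1.056 M


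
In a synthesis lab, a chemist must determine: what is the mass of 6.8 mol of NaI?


M(NaI) = 149.89 g/mol
mass = n × M = 6.8 × 149.89 = 1019.25 g

1019.25 g


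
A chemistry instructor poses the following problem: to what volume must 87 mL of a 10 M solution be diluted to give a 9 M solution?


C1V1 = C2V2
10 × 87 = 9 × V2
V2 = 870/9 = 96.67 mL

96.67 mL


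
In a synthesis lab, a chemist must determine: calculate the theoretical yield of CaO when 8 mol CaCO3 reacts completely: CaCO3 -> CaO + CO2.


Mole ratio CaO:CaCO3 = 1:1
n(CaO) = 8 × 1/1 = 8.000 mol
mass = 8.000 × 56.08 = 448.64 g

448.64 g


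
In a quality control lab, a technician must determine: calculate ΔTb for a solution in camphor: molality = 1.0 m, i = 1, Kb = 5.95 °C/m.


ΔTb = Kb × m × i
= 5.95 × 1.0 × 1
= 5.95 °C

5.95 °C


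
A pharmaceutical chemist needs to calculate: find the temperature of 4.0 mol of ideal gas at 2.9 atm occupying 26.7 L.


PV = nRT  (R = 0.08206 L·atm/(mol·K))
T = PV/(nR) = 2.9×26.7/(4.0×0.08206)
= 77.43/0.328240
= 235.89 K

235.89 K


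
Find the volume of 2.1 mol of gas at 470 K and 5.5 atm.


PV = nRT  (R = 0.08206 L·atm/(mol·K))
V = nRT/P = 2.1×0.08206×470/5.5
= 14.726 L

14.726 L


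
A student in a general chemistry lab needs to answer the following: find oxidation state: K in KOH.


Group 1 metal: +1
Oxidation number: +1

+1


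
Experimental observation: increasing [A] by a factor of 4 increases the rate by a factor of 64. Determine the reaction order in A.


rate ∝ [A]^n
4^n = 64 → n = 3
Order in A: 3

3


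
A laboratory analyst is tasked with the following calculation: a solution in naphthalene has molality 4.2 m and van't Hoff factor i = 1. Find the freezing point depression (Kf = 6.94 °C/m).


ΔTf = Kf × m × i
= 6.94 × 4.2 × 1
= 29.148 °C

29.148 °C


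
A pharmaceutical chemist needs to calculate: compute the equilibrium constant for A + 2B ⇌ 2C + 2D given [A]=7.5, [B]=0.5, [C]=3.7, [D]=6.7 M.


Kc = [C]^2[D]^2/([A][B]^2)
= (3.7^2 × 6.7^2)/(7.5^1 × 0.5^2)
= 614.5441/1.875
= 327.8

327.8


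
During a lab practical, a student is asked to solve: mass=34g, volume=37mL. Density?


ρ = mass/volume
= 34/37
= 0.919 g/mL

0.919 g/mL


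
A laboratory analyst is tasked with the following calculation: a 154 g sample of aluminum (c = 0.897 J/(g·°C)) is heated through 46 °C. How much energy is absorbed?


q = mcΔT = 154 × 0.897 × 46
= 6354.35 J

6354.35 J


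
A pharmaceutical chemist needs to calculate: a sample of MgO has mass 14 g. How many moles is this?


M(MgO) = 40.31 g/mol
n = mass/M = 14/40.31 = 0.3473 mol

0.3473 mol


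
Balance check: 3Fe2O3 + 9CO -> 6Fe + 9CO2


Equation: 3Fe2O3 + 9CO -> 6Fe + 9CO2
Check atoms: C: 9=9, Fe: 6=6, O: 18=18
Balanced

Yes, balanced


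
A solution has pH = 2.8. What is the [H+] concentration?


[H+] = 10^(-pH) = 10^(-2.8)
= 1.58×10^-3 M

1.58×10^-3 M


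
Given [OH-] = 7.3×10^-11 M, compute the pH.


pOH = -log10([OH-]) = -log10(7.3×10^-11)
= 11 - log10(7.3) = 10.14
pH = 14 - pOH = 14 - 10.14 = 3.86

3.86


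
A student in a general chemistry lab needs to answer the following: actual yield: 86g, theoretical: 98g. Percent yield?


% yield = actual/theoretical × 100
= 86/98 × 100
= 87.76%

87.76%


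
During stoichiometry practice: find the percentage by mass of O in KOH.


M(KOH) = 1×39.1 + 1×16.0 + 1×1.008 = 56.108 g/mol
Mass of O = 1 × 16.0 = 16.00 g/mol
% O = 16.00/56.108 × 100 = 28.52%

28.52%


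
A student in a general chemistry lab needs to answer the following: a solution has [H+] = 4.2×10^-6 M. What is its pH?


pH = -log10([H+]) = -log10(4.2×10^-6)
= 6 - log10(4.2)
= 6 - 0.62
= 5.38

5.38


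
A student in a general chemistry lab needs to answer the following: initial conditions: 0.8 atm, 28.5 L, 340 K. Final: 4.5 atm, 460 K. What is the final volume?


P1V1/T1 = P2V2/T2
V2 = P1V1T2/(T1P2)
= 0.8×28.5×460/(340×4.5)
= 6.855 L

6.855 L


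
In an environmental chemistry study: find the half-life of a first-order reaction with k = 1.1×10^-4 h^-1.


t½ = ln2/k = 0.693147/(1.1×10^-4 h^-1)
= 6301 h

6301 h


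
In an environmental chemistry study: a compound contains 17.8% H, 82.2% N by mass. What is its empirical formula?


Assume 100 g sample. Moles of each element:
  H: 17.8/1.008 = 17.659 mol
  N: 82.2/14.01 = 5.867 mol
Divide by smallest (5.867):
  H: 17.659/5.867 = 3.01
  N: 5.867/5.867 = 1.0
Empirical formula: NH3

NH3


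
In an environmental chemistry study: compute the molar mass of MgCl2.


M(MgCl2) = 1×24.31 + 2×35.45
= 24.31 + 70.9
= 95.21 g/mol

95.21 g/mol


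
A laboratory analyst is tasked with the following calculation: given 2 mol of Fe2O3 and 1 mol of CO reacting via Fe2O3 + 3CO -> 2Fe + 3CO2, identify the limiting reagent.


Mole ratio available / coefficient:
  Fe2O3: 2/1 = 2.000
  CO: 1/3 = 0.333
Smaller ratio is limiting.

CO


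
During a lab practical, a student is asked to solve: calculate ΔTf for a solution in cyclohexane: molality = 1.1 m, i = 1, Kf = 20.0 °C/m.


ΔTf = Kf × m × i
= 20.0 × 1.1 × 1
= 22.0 °C

22.0 °C


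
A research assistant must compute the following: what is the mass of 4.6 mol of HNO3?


M(HNO3) = 63.02 g/mol
mass = n × M = 4.6 × 63.02 = 289.89 g

289.89 g


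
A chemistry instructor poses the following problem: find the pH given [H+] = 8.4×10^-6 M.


pH = -log10([H+]) = -log10(8.4×10^-6)
= 6 - log10(8.4)
= 6 - 0.92
= 5.08

5.08


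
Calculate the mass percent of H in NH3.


M(NH3) = 1×14.01 + 3×1.008 = 17.034 g/mol
Mass of H = 3 × 1.008 = 3.024 g/mol
% H = 3.024/17.034 × 100 = 17.75%

17.75%
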